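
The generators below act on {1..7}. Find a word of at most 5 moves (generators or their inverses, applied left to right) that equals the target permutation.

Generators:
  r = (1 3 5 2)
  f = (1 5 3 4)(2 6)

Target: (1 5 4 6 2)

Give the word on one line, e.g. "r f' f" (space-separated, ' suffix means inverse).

r f' f' r f'

  after r: (1 3 5 2)
  after f': (1 5 6 2 4 3)
  after f': (2 3 4 5)
  after r: (1 3 4 2 5)
  after f': (1 5 4 6 2)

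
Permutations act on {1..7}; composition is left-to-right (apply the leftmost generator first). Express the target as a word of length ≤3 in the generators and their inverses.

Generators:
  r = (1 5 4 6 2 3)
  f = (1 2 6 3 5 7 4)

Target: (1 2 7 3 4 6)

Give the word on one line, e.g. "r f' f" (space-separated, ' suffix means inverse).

  after f: (1 2 6 3 5 7 4)
  after r': (1 6 2 4 3)(5 7)
  after f': (1 2 7 3 4 6)

f r' f'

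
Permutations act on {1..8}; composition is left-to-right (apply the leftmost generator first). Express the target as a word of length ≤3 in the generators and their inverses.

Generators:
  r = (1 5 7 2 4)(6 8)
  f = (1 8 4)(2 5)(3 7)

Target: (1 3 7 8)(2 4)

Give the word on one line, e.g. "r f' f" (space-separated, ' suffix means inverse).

r r f'

  after r: (1 5 7 2 4)(6 8)
  after r: (1 7 4 5 2)
  after f': (1 3 7 8)(2 4)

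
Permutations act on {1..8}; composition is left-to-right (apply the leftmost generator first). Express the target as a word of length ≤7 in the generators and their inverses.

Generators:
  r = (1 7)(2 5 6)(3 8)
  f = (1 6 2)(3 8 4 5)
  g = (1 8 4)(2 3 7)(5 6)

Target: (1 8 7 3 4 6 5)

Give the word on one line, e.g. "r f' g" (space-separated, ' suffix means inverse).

g' g' f r' g'

  after g': (1 4 8)(2 7 3)(5 6)
  after g': (1 8 4)(2 3 7)
  after f: (1 4 6 2 8 5 3 7)
  after r': (1 4 5 8 2 3)
  after g': (1 8 7 3 4 6 5)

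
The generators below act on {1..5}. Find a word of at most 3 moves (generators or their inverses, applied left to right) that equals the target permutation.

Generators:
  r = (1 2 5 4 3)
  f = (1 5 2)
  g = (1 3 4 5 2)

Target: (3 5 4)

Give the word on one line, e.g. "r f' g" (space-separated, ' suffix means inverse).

g' f

  after g': (1 2 5 4 3)
  after f: (3 5 4)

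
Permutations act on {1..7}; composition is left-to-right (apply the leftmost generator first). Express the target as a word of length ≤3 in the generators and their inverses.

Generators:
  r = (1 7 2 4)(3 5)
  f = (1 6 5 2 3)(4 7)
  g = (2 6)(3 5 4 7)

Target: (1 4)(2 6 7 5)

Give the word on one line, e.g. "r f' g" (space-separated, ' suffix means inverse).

  after g: (2 6)(3 5 4 7)
  after r': (1 4)(2 6 7 5)

g r'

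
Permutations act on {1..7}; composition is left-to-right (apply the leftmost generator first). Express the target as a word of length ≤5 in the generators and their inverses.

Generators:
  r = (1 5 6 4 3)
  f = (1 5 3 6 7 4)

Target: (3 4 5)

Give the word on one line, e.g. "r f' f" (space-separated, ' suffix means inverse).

  after f: (1 5 3 6 7 4)
  after r': (3 5 4)(6 7)
  after f: (1 5)(4 6)
  after r': (3 4 5)

f r' f r'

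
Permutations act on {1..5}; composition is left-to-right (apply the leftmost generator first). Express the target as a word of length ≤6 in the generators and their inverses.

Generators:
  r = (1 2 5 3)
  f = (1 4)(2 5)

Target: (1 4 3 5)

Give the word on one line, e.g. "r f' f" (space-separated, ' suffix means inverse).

f' r' f f

  after f': (1 4)(2 5)
  after r': (1 4 3 5)
  after f: (2 5 4 3)
  after f: (1 4 3 5)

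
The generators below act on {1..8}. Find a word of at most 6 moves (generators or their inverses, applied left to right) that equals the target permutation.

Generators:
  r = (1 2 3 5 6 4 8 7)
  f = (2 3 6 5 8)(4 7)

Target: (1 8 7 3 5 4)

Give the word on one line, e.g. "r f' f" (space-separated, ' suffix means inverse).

  after r': (1 7 8 4 6 5 3 2)
  after f': (1 4 3 8 7 5 2)
  after r': (1 6 5)(2 7 3 4)
  after r': (1 5 7 2 8 4)(3 6)
  after f: (1 8 7 3 5 4)

r' f' r' r' f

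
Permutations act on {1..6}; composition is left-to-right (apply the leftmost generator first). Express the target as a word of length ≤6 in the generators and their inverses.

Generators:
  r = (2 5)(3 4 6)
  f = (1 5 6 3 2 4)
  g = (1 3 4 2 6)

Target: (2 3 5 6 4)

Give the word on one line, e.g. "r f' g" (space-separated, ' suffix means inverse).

f' f' g g

  after f': (1 4 2 3 6 5)
  after f': (1 2 6)(3 5 4)
  after g: (1 6 3 5 2)
  after g: (2 3 5 6 4)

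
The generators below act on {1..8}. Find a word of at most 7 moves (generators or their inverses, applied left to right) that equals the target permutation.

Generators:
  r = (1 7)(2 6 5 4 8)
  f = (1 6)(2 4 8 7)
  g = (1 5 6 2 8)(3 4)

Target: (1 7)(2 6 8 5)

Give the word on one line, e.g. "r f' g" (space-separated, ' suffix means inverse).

  after g: (1 5 6 2 8)(3 4)
  after r': (1 6 8 7)(2 4 3 5)
  after f: (2 8)(3 5 4)(6 7)
  after r: (1 7 5 8 6)(3 4)
  after g': (1 7)(2 6 8 5)

g r' f r g'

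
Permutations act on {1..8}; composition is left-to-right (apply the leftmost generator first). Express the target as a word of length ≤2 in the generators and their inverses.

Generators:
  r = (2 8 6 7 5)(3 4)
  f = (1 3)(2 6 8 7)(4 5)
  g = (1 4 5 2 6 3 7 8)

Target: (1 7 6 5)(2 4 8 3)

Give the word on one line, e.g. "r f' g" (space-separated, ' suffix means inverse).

  after g': (1 8 7 3 6 2 5 4)
  after g': (1 7 6 5)(2 4 8 3)

g' g'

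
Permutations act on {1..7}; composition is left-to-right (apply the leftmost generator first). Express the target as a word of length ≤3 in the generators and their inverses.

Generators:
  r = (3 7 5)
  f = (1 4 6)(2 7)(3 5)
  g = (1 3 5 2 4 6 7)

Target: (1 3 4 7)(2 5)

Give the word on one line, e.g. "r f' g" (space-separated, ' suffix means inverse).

g' r f

  after g': (1 7 6 4 2 5 3)
  after r: (1 5 7 6 4 2 3)
  after f: (1 3 4 7)(2 5)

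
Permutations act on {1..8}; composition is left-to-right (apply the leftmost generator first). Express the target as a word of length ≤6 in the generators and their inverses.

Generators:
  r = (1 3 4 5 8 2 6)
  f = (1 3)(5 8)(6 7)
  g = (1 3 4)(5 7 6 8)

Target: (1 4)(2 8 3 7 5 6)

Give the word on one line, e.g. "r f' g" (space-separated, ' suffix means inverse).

f' g g r g

  after f': (1 3)(5 8)(6 7)
  after g: (1 4)(7 8)
  after g: (3 4)(5 7)(6 8)
  after r: (1 3 5 7 8)(2 6)
  after g: (1 4)(2 8 3 7 5 6)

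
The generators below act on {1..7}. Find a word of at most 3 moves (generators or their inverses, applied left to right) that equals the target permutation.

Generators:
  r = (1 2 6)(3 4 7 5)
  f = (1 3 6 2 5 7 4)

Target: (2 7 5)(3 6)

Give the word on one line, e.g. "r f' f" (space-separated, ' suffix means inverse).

  after r': (1 6 2)(3 5 7 4)
  after f': (1 3 2 4)
  after f': (2 7 5)(3 6)

r' f' f'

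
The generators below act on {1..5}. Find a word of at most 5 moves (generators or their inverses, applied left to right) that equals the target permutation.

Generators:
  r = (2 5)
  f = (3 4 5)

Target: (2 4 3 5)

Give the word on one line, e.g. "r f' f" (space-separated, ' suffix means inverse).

r f f

  after r: (2 5)
  after f: (2 3 4 5)
  after f: (2 4 3 5)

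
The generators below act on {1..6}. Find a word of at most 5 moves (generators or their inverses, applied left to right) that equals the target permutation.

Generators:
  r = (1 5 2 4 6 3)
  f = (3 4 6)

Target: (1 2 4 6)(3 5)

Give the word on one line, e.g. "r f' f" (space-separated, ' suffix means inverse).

r r f'

  after r: (1 5 2 4 6 3)
  after r: (1 2 6)(3 5 4)
  after f': (1 2 4 6)(3 5)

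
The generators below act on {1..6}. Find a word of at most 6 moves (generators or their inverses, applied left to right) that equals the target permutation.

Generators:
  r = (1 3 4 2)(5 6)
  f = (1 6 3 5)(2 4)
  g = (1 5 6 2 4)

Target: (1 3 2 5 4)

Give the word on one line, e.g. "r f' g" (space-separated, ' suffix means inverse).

  after g': (1 4 2 6 5)
  after r': (1 3)(2 5)
  after r': (2 6 5 4 3)
  after f: (1 6)(2 3 4 5)
  after f: (1 3 2 5 4)

g' r' r' f f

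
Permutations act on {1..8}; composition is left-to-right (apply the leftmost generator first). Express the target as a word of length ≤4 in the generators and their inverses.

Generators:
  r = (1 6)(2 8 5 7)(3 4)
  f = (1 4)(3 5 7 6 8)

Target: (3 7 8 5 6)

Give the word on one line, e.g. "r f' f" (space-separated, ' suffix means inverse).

  after f: (1 4)(3 5 7 6 8)
  after f: (3 7 8 5 6)

f f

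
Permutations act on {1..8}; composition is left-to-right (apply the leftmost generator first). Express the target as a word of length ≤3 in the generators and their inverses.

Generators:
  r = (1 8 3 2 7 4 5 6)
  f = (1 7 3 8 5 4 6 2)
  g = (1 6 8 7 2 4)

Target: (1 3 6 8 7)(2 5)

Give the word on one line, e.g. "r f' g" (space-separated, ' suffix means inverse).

  after f: (1 7 3 8 5 4 6 2)
  after r': (1 2 6 3)(4 5 7 8)
  after r': (1 3 6 8 7)(2 5)

f r' r'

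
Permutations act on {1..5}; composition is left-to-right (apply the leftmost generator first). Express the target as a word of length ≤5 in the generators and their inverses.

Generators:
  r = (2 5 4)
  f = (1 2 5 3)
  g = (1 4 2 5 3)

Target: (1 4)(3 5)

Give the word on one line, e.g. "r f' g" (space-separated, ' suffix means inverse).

  after g: (1 4 2 5 3)
  after f: (1 4 5)(2 3)
  after g: (1 2)(3 5 4)
  after r': (1 4 3 2)
  after f: (1 4)(3 5)

g f g r' f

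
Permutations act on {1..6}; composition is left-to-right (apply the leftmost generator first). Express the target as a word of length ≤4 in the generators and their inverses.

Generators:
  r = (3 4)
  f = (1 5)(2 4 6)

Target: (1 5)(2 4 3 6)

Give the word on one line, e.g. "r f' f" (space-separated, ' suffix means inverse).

  after r: (3 4)
  after f: (1 5)(2 4 3 6)

r f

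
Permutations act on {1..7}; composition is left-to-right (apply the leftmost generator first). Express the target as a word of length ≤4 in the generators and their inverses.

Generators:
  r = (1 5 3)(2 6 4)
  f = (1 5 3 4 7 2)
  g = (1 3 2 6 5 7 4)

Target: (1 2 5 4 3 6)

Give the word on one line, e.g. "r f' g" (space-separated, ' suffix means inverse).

f r' g' r

  after f: (1 5 3 4 7 2)
  after r': (2 3 6)(4 7)
  after g': (1 4 5 6 3 2)
  after r: (1 2 5 4 3 6)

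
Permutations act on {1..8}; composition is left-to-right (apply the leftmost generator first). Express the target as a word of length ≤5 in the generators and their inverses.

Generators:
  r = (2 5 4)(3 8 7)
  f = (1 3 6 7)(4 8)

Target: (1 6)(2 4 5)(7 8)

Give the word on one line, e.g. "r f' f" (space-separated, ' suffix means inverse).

  after r': (2 4 5)(3 7 8)
  after f: (1 3)(2 8 6 7 4 5)
  after f: (1 6)(2 4 5)(7 8)

r' f f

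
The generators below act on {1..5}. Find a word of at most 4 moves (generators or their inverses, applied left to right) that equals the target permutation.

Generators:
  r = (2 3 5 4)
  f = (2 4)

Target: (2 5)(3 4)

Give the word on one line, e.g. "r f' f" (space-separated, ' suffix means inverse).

  after r': (2 4 5 3)
  after f': (3 4 5)
  after f': (2 4 5 3)
  after r': (2 5)(3 4)

r' f' f' r'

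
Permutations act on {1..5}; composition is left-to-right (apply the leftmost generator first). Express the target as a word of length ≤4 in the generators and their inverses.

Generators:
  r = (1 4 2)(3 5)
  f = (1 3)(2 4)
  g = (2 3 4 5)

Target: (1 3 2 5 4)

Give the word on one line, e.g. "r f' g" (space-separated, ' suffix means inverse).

  after r': (1 2 4)(3 5)
  after g: (1 3 2 5 4)

r' g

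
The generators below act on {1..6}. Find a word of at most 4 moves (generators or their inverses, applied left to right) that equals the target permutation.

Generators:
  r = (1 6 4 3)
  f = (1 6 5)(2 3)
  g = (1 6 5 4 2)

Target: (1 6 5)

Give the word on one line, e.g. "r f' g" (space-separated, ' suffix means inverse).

  after f': (1 5 6)(2 3)
  after f': (1 6 5)

f' f'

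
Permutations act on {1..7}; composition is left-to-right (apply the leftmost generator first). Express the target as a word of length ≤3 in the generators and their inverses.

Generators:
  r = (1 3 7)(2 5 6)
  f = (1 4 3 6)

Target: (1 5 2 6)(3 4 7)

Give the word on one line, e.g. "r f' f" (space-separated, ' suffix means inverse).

  after f': (1 6 3 4)
  after r': (1 5 2 6)(3 4 7)

f' r'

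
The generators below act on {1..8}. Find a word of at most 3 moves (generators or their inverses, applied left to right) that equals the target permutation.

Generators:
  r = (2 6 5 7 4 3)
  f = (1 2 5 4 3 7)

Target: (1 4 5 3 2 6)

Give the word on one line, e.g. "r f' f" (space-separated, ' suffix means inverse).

f r' f'

  after f: (1 2 5 4 3 7)
  after r': (1 3 5 7)(2 6)
  after f': (1 4 5 3 2 6)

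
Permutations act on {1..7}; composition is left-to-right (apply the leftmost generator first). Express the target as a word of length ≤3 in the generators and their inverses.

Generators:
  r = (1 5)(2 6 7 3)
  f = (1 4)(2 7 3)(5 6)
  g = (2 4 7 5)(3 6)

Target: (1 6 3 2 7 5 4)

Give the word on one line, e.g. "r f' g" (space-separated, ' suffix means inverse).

  after r': (1 5)(2 3 7 6)
  after f': (1 6 3 2 7 5 4)

r' f'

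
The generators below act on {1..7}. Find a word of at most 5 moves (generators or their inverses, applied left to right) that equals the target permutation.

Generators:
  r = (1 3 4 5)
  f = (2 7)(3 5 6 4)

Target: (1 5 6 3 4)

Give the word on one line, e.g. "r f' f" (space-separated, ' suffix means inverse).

r f' r' f

  after r: (1 3 4 5)
  after f': (1 4 3 6 5)(2 7)
  after r': (1 3 6 4)(2 7)
  after f: (1 5 6 3 4)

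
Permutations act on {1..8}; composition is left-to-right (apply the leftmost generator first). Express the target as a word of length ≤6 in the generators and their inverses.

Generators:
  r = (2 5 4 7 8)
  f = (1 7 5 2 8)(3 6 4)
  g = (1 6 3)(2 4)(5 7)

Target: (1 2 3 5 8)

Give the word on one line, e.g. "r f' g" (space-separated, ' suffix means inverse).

  after g: (1 6 3)(2 4)(5 7)
  after f: (1 4 8)(2 3 7)
  after r': (1 5 2 3 4 7 8)
  after r': (1 2 3 5 8)

g f r' r'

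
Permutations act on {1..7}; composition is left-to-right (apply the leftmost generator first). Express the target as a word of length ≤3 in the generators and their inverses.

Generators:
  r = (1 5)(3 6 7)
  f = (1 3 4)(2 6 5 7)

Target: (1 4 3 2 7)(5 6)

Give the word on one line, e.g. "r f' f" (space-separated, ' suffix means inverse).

r' r' f'

  after r': (1 5)(3 7 6)
  after r': (3 6 7)
  after f': (1 4 3 2 7)(5 6)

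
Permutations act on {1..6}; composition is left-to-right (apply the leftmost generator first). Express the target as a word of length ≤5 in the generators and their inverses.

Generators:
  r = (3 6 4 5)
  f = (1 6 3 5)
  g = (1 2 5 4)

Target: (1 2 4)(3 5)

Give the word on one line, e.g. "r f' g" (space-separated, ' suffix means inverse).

r' g r' f f

  after r': (3 5 4 6)
  after g: (1 2 5)(3 4 6)
  after r': (1 2 4 3 6 5)
  after f: (1 2 4 5 6)
  after f: (1 2 4)(3 5)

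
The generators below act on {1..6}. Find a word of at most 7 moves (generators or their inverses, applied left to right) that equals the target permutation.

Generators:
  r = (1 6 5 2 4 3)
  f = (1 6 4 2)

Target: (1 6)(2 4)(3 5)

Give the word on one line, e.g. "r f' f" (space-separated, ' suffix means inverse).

f r' r' r' f'

  after f: (1 6 4 2)
  after r': (2 3 4 5 6)
  after r': (1 3 2 4 6 5)
  after r': (1 4)(3 5)
  after f': (1 6)(2 4)(3 5)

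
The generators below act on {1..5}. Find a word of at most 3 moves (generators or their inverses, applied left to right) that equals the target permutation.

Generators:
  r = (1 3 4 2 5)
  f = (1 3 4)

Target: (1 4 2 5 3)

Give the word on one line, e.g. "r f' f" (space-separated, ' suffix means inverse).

r f

  after r: (1 3 4 2 5)
  after f: (1 4 2 5 3)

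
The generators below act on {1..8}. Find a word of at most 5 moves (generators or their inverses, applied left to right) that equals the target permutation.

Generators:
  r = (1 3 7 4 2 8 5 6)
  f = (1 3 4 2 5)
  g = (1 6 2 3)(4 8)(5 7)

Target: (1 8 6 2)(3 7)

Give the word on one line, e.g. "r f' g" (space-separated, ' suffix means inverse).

  after g': (1 3 2 6)(4 8)(5 7)
  after f: (1 4 8 2 6 3 5 7)
  after g': (1 8 6 2)(3 7)

g' f g'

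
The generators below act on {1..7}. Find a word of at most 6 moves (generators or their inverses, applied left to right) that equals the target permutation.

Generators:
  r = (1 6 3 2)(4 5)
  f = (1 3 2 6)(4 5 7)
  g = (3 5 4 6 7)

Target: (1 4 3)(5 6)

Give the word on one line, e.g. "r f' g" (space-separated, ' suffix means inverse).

r' f' g f f

  after r': (1 2 3 6)(4 5)
  after f': (1 3 2)(5 7)
  after g: (1 5 3 2)(4 6 7)
  after f: (1 7 5 2 3 6 4)
  after f: (1 4 3)(5 6)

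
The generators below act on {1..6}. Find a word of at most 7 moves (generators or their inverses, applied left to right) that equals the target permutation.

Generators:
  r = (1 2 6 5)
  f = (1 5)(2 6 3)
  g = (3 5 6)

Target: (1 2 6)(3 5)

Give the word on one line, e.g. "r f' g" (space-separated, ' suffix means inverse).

  after g': (3 6 5)
  after f': (1 5 6)(2 3)
  after g': (1 3 2 6)
  after r': (1 3)(5 6)
  after f: (1 2 6)(3 5)

g' f' g' r' f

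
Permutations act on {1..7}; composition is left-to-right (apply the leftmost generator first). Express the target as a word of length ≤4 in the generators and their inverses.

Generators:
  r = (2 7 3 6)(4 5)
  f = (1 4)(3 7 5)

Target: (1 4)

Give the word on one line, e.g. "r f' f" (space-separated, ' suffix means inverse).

  after f': (1 4)(3 5 7)
  after f': (3 7 5)
  after f': (1 4)

f' f' f'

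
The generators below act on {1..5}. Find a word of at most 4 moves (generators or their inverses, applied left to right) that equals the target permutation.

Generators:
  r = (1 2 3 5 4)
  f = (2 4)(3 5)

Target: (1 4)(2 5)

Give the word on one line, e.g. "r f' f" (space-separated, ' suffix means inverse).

r' f r' r'

  after r': (1 4 5 3 2)
  after f: (1 2)(3 4)
  after r': (2 4)(3 5)
  after r': (1 4)(2 5)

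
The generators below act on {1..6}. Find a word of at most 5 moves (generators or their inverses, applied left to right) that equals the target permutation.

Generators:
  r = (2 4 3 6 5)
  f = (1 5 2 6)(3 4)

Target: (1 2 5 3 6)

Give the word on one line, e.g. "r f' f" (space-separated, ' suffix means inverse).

f' r' f' r'

  after f': (1 6 2 5)(3 4)
  after r': (1 3 2 6 5)
  after f': (1 4 3 5 6)
  after r': (1 2 5 3 6)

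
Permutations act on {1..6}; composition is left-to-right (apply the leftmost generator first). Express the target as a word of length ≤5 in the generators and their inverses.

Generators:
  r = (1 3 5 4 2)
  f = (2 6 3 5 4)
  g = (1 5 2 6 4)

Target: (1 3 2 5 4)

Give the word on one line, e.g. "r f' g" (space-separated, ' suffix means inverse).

  after g': (1 4 6 2 5)
  after r': (1 5 2 3)(4 6)
  after g': (2 3 4)
  after r: (1 3 2 5 4)

g' r' g' r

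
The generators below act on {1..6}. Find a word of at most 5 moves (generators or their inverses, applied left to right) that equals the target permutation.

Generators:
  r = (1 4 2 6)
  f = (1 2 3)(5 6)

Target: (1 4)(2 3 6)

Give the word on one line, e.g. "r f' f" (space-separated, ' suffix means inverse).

f' f' r'

  after f': (1 3 2)(5 6)
  after f': (1 2 3)
  after r': (1 4)(2 3 6)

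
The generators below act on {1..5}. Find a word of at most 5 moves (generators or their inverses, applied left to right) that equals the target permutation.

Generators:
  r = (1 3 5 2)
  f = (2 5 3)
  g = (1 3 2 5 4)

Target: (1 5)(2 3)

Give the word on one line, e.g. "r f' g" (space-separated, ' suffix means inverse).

f' r' f r' f'

  after f': (2 3 5)
  after r': (1 2)
  after f: (1 5 3 2)
  after r': (1 3 5)
  after f': (1 5)(2 3)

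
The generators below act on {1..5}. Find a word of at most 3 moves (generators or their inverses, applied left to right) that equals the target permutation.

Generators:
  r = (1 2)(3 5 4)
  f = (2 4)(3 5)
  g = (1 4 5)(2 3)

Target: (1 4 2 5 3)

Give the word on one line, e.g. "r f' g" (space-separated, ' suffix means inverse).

g' r

  after g': (1 5 4)(2 3)
  after r: (1 4 2 5 3)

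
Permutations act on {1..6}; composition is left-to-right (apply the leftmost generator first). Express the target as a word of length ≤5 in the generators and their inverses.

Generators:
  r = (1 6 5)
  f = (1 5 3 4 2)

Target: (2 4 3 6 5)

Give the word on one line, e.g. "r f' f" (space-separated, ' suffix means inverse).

  after r': (1 5 6)
  after r': (1 6 5)
  after f': (1 6)(2 4 3 5)
  after r': (2 4 3 6 5)

r' r' f' r'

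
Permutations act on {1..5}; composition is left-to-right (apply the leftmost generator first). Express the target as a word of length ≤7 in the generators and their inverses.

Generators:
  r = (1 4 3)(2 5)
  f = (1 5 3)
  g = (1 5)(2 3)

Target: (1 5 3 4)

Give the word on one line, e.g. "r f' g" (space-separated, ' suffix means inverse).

r f' r r g'

  after r: (1 4 3)(2 5)
  after f': (1 4 5 2)
  after r: (1 3)(2 4)
  after r: (2 3 4 5)
  after g': (1 5 3 4)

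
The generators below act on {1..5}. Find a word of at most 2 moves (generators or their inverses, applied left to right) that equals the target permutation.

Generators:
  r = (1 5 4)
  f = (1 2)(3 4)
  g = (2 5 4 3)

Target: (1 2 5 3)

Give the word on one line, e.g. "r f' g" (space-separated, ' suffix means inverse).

  after g: (2 5 4 3)
  after f': (1 2 5 3)

g f'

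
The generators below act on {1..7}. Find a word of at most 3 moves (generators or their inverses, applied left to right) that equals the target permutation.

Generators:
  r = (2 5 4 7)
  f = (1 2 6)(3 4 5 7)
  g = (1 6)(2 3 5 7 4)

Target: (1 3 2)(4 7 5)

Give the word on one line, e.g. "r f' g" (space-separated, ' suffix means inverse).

f g

  after f: (1 2 6)(3 4 5 7)
  after g: (1 3 2)(4 7 5)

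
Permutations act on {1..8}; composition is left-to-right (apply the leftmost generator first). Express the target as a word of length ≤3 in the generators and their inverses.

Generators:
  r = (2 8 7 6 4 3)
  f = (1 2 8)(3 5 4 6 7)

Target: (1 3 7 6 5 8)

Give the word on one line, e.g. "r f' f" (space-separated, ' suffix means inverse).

  after f': (1 8 2)(3 7 6 4 5)
  after r: (1 7 4 5 2)(3 6)
  after f: (1 3 7 6 5 8)

f' r f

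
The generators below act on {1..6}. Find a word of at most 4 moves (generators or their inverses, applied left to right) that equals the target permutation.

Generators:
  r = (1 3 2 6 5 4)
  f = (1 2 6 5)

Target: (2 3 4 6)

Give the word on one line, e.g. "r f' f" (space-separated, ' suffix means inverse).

f r' r'

  after f: (1 2 6 5)
  after r': (1 3)(4 5)
  after r': (2 3 4 6)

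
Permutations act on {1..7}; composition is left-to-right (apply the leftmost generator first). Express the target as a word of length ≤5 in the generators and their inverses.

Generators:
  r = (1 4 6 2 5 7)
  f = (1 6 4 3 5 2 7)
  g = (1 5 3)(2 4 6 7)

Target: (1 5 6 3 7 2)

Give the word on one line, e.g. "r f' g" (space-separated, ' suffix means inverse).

g' r' g'

  after g': (1 3 5)(2 7 6 4)
  after r': (1 3 2 5 7 4 6)
  after g': (1 5 6 3 7 2)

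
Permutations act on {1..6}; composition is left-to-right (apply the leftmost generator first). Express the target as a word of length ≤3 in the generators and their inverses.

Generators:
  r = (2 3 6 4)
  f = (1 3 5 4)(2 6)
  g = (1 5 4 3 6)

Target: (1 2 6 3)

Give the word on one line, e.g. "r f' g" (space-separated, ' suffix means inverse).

  after f: (1 3 5 4)(2 6)
  after g': (1 4 6 2 3)
  after r: (1 2 6 3)

f g' r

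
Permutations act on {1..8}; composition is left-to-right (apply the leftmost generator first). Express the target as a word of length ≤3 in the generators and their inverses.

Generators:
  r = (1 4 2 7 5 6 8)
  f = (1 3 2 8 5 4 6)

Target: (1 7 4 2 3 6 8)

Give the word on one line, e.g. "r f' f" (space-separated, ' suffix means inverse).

f' r' r'

  after f': (1 6 4 5 8 2 3)
  after r': (1 5 6)(2 3 8 4 7)
  after r': (1 7 4 2 3 6 8)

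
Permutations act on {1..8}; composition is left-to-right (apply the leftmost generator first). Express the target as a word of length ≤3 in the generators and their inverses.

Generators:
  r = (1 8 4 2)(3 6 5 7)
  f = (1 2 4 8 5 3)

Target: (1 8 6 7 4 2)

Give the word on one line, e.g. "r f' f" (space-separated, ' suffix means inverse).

r' f' r

  after r': (1 2 4 8)(3 7 5 6)
  after f': (3 7 8)(5 6)
  after r: (1 8 6 7 4 2)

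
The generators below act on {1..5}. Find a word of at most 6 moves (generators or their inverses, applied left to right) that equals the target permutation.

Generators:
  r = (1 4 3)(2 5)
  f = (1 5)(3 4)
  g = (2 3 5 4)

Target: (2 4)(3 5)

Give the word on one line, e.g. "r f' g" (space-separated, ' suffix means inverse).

g' r' r' r'

  after g': (2 4 5 3)
  after r': (1 3 5 4 2)
  after r': (1 4 5)(2 3)
  after r': (2 4)(3 5)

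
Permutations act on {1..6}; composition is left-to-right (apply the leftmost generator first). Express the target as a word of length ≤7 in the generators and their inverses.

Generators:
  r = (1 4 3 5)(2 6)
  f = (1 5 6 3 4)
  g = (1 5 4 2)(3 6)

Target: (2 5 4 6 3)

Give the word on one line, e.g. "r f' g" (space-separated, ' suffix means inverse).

g f g r' f

  after g: (1 5 4 2)(3 6)
  after f: (1 6 4 2 5)
  after g: (1 3 6 2 4)
  after r': (1 4 5 3 2)
  after f: (2 5 4 6 3)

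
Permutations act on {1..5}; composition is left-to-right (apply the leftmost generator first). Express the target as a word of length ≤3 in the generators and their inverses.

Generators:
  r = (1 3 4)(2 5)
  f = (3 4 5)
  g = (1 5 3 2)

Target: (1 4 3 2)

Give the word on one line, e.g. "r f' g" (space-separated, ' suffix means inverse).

g f f

  after g: (1 5 3 2)
  after f: (1 3 2)(4 5)
  after f: (1 4 3 2)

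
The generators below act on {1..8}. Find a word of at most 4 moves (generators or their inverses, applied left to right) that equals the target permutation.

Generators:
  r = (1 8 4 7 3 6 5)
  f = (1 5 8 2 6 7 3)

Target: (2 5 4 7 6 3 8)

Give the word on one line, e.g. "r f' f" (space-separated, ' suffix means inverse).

  after f: (1 5 8 2 6 7 3)
  after r: (2 5 4 7 6 3 8)

f r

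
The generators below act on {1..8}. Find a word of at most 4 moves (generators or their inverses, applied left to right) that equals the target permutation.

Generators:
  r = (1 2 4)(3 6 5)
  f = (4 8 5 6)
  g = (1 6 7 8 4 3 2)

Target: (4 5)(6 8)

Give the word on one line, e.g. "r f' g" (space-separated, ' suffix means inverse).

  after f': (4 6 5 8)
  after f': (4 5)(6 8)

f' f'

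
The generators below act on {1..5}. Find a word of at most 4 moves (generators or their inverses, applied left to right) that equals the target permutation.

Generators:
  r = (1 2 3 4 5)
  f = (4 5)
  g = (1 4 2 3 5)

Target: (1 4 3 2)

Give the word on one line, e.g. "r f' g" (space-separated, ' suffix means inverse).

  after r': (1 5 4 3 2)
  after f': (1 4 3 2)

r' f'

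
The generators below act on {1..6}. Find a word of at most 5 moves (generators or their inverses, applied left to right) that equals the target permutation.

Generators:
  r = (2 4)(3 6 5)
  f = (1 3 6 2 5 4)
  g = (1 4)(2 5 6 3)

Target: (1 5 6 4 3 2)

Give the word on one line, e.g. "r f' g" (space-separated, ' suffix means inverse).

  after g: (1 4)(2 5 6 3)
  after f: (2 4 3 5)
  after f: (1 3 4 6 2)
  after r': (1 5 6 4 3 2)

g f f r'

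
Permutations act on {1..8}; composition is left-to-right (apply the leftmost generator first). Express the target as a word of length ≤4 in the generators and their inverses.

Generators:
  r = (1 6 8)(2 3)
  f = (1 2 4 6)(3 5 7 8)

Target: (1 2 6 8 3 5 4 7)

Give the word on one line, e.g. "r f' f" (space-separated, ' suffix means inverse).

f' f' r' f'

  after f': (1 6 4 2)(3 8 7 5)
  after f': (1 4)(2 6)(3 7)(5 8)
  after r': (1 4 8 5 6 3 7 2)
  after f': (1 2 6 8 3 5 4 7)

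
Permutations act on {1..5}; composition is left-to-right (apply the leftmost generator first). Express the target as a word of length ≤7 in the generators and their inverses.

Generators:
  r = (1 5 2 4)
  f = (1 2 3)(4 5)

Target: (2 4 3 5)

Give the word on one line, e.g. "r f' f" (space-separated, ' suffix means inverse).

f' r' f' r' r'

  after f': (1 3 2)(4 5)
  after r': (1 3 5 2 4)
  after f': (1 2 5)(3 4)
  after r': (1 5 4 3 2)
  after r': (2 4 3 5)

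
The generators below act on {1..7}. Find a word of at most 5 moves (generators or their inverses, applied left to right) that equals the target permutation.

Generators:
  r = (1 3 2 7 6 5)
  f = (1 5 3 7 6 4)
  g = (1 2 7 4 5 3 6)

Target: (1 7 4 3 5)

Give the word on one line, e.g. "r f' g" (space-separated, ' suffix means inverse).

  after r: (1 3 2 7 6 5)
  after r: (1 2 6)(3 7 5)
  after f: (1 2 4)(3 6 5 7)
  after f: (1 2)(3 4 5 6)
  after g: (1 7 4 3 5)

r r f f g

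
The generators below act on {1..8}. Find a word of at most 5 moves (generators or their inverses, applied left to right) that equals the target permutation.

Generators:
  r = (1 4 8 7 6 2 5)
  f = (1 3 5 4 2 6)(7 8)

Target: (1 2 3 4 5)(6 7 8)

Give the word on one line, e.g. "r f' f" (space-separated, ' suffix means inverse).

  after r': (1 5 2 6 7 8 4)
  after f: (1 4 3 5 6 8 2)
  after f: (1 2 3 4 5)(6 7 8)

r' f f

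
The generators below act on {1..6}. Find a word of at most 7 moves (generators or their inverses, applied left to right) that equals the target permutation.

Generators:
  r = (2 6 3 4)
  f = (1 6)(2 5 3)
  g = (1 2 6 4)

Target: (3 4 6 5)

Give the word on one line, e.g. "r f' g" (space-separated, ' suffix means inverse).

  after f: (1 6)(2 5 3)
  after g': (1 2 5 3)(4 6)
  after r': (1 4 2 5 6 3)
  after g': (1 6 3 4)(2 5)
  after f': (3 4 6 5)

f g' r' g' f'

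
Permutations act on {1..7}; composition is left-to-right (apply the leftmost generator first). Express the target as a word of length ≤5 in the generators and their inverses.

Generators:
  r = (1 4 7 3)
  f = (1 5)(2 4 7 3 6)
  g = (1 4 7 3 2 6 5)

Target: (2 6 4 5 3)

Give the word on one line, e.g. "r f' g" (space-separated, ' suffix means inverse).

f r' r' f

  after f: (1 5)(2 4 7 3 6)
  after r': (1 5 3 6 2)
  after r': (1 5 7 4)(2 3 6)
  after f: (2 6 4 5 3)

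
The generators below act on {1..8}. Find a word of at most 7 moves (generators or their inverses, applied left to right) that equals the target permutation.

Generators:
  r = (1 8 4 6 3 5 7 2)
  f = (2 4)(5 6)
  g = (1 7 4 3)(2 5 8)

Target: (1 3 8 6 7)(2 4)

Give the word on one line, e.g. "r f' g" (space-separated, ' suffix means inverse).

r f' g f' g

  after r: (1 8 4 6 3 5 7 2)
  after f': (1 8 2)(3 6)(4 5 7)
  after g: (1 2 7 3 6)(4 8 5)
  after f': (1 4 8 6)(2 7 3 5)
  after g: (1 3 8 6 7)(2 4)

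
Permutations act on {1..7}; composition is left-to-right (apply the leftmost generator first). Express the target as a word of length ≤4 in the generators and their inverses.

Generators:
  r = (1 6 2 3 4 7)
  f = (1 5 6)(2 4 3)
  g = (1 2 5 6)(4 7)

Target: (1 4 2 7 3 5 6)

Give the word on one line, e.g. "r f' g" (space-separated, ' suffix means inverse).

f g' f

  after f: (1 5 6)(2 4 3)
  after g': (1 2 7 4 3)
  after f: (1 4 2 7 3 5 6)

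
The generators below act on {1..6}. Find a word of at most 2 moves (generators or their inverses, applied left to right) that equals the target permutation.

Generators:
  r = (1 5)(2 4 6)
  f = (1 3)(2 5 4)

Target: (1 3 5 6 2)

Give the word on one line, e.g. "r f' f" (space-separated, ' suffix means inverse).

  after f: (1 3)(2 5 4)
  after r: (1 3 5 6 2)

f r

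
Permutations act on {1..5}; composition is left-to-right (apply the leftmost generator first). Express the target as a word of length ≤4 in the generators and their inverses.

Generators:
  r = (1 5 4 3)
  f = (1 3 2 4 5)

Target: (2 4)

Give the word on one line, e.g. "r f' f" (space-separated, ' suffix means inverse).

r f

  after r: (1 5 4 3)
  after f: (2 4)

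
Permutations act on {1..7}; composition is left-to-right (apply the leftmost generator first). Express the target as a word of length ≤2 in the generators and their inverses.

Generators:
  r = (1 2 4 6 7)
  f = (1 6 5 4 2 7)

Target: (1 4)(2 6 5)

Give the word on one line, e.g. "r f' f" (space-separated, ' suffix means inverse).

f r'

  after f: (1 6 5 4 2 7)
  after r': (1 4)(2 6 5)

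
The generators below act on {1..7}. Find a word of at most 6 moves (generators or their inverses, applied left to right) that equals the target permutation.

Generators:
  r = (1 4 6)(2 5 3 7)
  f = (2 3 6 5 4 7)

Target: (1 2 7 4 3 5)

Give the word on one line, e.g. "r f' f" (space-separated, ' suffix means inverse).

f' r' r' f f

  after f': (2 7 4 5 6 3)
  after r': (1 6 5 4 2 3 7)
  after r': (1 4 7 6 2 5)
  after f: (1 7 5)(2 4)(3 6)
  after f: (1 2 7 4 3 5)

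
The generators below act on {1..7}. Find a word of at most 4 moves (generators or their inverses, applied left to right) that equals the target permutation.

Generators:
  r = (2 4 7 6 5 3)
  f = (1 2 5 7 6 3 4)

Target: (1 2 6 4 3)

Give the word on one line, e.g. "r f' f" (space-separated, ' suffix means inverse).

r r f

  after r: (2 4 7 6 5 3)
  after r: (2 7 5)(3 4 6)
  after f: (1 2 6 4 3)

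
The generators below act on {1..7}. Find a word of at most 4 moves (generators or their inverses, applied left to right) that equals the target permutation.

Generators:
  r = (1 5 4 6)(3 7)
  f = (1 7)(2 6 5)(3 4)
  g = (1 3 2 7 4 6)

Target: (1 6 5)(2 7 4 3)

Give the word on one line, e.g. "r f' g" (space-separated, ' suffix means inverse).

r' r' g

  after r': (1 6 4 5)(3 7)
  after r': (1 4)(5 6)
  after g: (1 6 5)(2 7 4 3)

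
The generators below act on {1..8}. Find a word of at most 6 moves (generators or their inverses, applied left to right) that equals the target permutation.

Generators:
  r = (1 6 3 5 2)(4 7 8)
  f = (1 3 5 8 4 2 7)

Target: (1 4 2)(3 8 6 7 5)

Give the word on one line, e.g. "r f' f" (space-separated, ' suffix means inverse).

  after f': (1 7 2 4 8 5 3)
  after r': (1 4 7 5 6)(2 8 3)
  after r': (1 8 6 2 7 3 5)
  after f: (1 4 2)(3 8 6 7 5)

f' r' r' f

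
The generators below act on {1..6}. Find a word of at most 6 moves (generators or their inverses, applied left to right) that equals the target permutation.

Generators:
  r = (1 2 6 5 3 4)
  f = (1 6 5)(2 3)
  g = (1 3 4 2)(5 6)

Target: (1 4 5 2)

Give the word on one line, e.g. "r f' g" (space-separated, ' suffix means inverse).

  after f: (1 6 5)(2 3)
  after r': (1 2 5 4 3)
  after g': (1 4)(2 6 5 3)
  after f': (1 4 5 2)

f r' g' f'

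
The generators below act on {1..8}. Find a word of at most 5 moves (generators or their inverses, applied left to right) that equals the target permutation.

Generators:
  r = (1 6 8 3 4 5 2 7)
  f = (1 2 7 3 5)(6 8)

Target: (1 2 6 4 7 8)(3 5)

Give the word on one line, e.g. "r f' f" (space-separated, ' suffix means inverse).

f' r f r'

  after f': (1 5 3 7 2)(6 8)
  after r: (1 2 6 3)(4 5)
  after f: (1 7 3 2 8 6 5 4)
  after r': (1 2 6 4 7 8)(3 5)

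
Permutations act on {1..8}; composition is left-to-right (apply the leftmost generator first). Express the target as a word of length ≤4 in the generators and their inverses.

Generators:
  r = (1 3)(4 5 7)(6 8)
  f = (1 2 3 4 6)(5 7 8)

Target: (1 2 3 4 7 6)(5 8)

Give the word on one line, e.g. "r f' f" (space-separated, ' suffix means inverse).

  after r': (1 3)(4 7 5)(6 8)
  after r': (4 5 7)
  after f: (1 2 3 4 7 6)(5 8)

r' r' f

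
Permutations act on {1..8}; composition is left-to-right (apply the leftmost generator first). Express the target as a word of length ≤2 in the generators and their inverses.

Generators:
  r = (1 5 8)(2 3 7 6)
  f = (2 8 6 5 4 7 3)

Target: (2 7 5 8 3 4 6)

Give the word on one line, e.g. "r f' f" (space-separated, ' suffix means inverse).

  after f': (2 3 7 4 5 6 8)
  after f': (2 7 5 8 3 4 6)

f' f'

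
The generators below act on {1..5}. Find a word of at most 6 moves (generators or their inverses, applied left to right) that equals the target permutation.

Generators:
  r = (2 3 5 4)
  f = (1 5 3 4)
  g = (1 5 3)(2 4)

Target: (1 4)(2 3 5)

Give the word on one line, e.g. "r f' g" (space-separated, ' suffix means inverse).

  after f: (1 5 3 4)
  after g: (1 3 2 4 5)
  after f: (1 4 3 2)
  after r: (1 2)(4 5)
  after g': (1 4)(2 3 5)

f g f r g'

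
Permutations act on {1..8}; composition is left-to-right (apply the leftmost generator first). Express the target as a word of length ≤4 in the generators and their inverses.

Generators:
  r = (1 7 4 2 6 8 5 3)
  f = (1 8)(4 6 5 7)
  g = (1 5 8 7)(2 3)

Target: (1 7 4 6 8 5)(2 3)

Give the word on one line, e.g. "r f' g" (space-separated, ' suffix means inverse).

f g

  after f: (1 8)(4 6 5 7)
  after g: (1 7 4 6 8 5)(2 3)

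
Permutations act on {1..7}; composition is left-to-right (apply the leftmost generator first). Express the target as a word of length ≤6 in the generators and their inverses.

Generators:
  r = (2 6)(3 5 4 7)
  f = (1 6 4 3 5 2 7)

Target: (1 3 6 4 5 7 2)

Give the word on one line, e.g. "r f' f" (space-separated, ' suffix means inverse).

f r' f' f'

  after f: (1 6 4 3 5 2 7)
  after r': (1 2 4 7)(5 6)
  after f': (1 5)(2 6 3 4)
  after f': (1 3 6 4 5 7 2)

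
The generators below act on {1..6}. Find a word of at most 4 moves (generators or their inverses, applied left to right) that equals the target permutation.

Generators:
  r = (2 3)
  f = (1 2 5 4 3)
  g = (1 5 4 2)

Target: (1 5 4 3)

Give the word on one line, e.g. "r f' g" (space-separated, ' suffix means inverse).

g' g' r f'

  after g': (1 2 4 5)
  after g': (1 4)(2 5)
  after r: (1 4)(2 5 3)
  after f': (1 5 4 3)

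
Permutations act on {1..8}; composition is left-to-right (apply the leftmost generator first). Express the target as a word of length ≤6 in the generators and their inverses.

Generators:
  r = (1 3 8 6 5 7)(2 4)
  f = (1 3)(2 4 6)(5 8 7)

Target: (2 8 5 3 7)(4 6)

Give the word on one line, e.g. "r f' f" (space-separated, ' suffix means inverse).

f f r f

  after f: (1 3)(2 4 6)(5 8 7)
  after f: (2 6 4)(5 7 8)
  after r: (1 3 8 7 6 2 5)
  after f: (2 8 5 3 7)(4 6)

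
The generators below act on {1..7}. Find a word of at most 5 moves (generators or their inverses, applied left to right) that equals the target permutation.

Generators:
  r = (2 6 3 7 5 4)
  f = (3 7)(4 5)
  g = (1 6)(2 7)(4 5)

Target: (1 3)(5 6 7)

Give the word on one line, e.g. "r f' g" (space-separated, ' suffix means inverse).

  after r': (2 4 5 7 3 6)
  after g: (1 6 7 3)(2 5)
  after f: (1 6 3)(2 4 5)
  after r: (1 3)(5 6 7)

r' g f r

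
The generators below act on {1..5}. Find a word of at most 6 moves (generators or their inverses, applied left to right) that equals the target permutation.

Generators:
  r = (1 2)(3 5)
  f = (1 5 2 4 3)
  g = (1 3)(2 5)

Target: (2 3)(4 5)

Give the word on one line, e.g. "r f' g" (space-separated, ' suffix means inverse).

  after f: (1 5 2 4 3)
  after r: (1 3 2 4 5)
  after f': (1 4)(3 5)
  after f': (1 2 5 4 3)
  after r': (2 3)(4 5)

f r f' f' r'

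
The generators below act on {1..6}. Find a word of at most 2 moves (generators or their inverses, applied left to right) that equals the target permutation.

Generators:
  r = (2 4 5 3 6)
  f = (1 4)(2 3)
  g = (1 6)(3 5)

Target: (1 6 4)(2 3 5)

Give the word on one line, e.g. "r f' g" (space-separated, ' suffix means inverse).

  after g: (1 6)(3 5)
  after f': (1 6 4)(2 3 5)

g f'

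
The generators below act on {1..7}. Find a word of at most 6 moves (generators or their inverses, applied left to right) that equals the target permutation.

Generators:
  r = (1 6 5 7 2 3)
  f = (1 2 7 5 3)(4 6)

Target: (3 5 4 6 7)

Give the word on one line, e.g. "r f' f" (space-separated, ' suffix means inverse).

  after f: (1 2 7 5 3)(4 6)
  after f: (1 7 3 2 5)
  after r: (1 2 7)(5 6)
  after f': (3 5 4 6 7)

f f r f'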